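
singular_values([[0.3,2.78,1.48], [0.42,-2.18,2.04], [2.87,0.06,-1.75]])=[3.61, 3.49, 2.28]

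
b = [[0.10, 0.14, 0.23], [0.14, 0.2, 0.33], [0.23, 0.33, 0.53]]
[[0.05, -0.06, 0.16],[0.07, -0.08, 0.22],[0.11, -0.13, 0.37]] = b @ [[-0.78, 0.04, 0.37], [0.10, -0.38, 0.60], [0.48, -0.03, 0.16]]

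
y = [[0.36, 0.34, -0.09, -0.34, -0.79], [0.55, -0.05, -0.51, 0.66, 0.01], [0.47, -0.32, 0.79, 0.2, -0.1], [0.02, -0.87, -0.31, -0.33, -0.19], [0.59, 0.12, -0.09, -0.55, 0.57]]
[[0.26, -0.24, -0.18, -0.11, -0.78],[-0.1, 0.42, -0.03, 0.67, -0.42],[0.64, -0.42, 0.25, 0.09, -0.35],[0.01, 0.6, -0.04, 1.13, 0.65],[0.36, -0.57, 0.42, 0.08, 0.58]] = y@[[0.55, -0.38, 0.28, 0.44, -0.32], [-0.08, -0.57, -0.05, -1.08, -0.62], [0.50, -0.66, 0.21, -0.62, -0.24], [-0.23, 0.4, -0.13, 0.09, -0.61], [-0.07, -0.21, 0.36, -0.09, 0.86]]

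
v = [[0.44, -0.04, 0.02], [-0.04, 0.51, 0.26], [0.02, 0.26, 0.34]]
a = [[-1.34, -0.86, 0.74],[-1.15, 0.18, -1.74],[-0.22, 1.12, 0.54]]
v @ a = [[-0.55, -0.36, 0.41], [-0.59, 0.42, -0.78], [-0.4, 0.41, -0.25]]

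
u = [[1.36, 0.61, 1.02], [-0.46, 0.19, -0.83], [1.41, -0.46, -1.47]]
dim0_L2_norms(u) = [2.01, 0.79, 1.97]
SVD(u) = [[0.08, 0.91, -0.41], [-0.17, -0.4, -0.90], [-0.98, 0.14, 0.12]] @ diag([2.105132429552541, 1.968523210424382, 0.5026269233404642]) @ [[-0.57,0.22,0.79], [0.82,0.21,0.53], [0.05,-0.95,0.3]]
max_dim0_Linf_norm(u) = 1.47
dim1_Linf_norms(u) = [1.36, 0.83, 1.47]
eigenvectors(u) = [[0.32, 0.74, -0.25], [-0.27, -0.52, 0.90], [-0.91, 0.43, -0.36]]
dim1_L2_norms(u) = [1.81, 0.97, 2.09]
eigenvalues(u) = [-2.09, 1.52, 0.65]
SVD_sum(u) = [[-0.09, 0.04, 0.13], [0.20, -0.08, -0.28], [1.19, -0.46, -1.63]] + [[1.46, 0.38, 0.96], [-0.64, -0.16, -0.42], [0.22, 0.06, 0.15]] + [[-0.01, 0.20, -0.06], [-0.02, 0.43, -0.14], [0.00, -0.06, 0.02]]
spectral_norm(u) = 2.11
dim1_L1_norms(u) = [2.99, 1.48, 3.34]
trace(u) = 0.08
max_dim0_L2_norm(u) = 2.01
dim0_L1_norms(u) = [3.23, 1.26, 3.32]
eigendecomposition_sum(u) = [[-0.22, 0.18, 0.6], [0.19, -0.15, -0.51], [0.63, -0.52, -1.72]] + [[1.75, 0.66, 0.41], [-1.24, -0.47, -0.29], [1.01, 0.38, 0.24]] + [[-0.17,-0.23,0.01], [0.59,0.81,-0.03], [-0.24,-0.33,0.01]]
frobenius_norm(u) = 2.93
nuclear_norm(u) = 4.58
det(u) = -2.08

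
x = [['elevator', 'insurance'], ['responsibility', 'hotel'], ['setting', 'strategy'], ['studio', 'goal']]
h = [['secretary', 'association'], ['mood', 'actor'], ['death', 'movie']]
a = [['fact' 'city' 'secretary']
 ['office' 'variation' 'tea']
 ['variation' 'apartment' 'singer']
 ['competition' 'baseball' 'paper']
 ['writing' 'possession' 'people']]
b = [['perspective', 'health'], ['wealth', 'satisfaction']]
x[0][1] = 'insurance'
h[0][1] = 'association'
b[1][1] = 'satisfaction'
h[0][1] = 'association'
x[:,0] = ['elevator', 'responsibility', 'setting', 'studio']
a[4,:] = ['writing', 'possession', 'people']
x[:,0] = ['elevator', 'responsibility', 'setting', 'studio']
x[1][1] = 'hotel'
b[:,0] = ['perspective', 'wealth']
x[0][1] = 'insurance'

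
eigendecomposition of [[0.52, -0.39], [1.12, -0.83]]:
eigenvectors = [[0.59, 0.43], [0.81, 0.9]]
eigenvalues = [-0.02, -0.29]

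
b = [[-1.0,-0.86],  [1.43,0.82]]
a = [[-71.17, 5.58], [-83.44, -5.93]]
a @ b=[[79.15, 65.78], [74.96, 66.90]]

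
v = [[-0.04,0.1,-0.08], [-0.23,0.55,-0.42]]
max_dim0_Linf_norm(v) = 0.55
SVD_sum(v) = [[-0.04,  0.1,  -0.08], [-0.23,  0.55,  -0.42]] + [[0.0,-0.0,-0.0], [-0.00,0.0,0.0]]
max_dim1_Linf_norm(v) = 0.55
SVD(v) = [[-0.18, -0.98],[-0.98, 0.18]] @ diag([0.7414757239460871, 0.003708206928664615]) @ [[0.31, -0.75, 0.58], [-0.61, 0.3, 0.73]]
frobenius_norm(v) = 0.74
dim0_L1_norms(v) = [0.27, 0.65, 0.5]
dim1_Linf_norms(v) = [0.1, 0.55]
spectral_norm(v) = 0.74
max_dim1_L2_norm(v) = 0.73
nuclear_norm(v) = 0.75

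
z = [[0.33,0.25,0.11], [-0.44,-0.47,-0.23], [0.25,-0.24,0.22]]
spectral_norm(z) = 0.81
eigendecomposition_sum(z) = [[0.14, 0.02, 0.07], [-0.23, -0.04, -0.11], [0.58, 0.1, 0.27]] + [[0.10, 0.04, -0.01], [0.01, 0.00, -0.00], [-0.22, -0.1, 0.01]] + [[0.09, 0.18, 0.05],[-0.22, -0.44, -0.12],[-0.12, -0.24, -0.07]]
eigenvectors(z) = [[-0.22, 0.42, -0.34], [0.36, 0.04, 0.82], [-0.91, -0.91, 0.45]]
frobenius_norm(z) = 0.91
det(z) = -0.02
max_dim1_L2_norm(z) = 0.68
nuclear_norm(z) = 1.27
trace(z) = 0.08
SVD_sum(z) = [[0.3,0.26,0.15], [-0.48,-0.42,-0.24], [0.08,0.07,0.04]] + [[0.00, -0.0, 0.0], [0.03, -0.05, 0.03], [0.18, -0.31, 0.18]] + [[0.03, -0.01, -0.04], [0.02, -0.00, -0.02], [-0.00, 0.0, 0.00]]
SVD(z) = [[-0.53, -0.01, -0.85], [0.84, -0.16, -0.52], [-0.13, -0.99, 0.09]] @ diag([0.8094969858484148, 0.4013155162271168, 0.055321662463219665]) @ [[-0.71, -0.61, -0.35], [-0.44, 0.77, -0.45], [-0.54, 0.17, 0.82]]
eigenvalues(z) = [0.38, 0.12, -0.41]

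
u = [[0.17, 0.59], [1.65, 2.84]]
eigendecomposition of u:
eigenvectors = [[-0.88,  -0.19],  [0.48,  -0.98]]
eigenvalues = [-0.16, 3.17]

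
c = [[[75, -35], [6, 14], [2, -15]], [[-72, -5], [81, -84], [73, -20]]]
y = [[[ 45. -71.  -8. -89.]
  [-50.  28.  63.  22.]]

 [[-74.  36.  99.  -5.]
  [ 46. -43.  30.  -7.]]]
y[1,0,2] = 99.0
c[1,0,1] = -5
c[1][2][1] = -20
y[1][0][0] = -74.0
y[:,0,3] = [-89.0, -5.0]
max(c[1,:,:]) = 81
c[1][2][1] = -20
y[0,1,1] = 28.0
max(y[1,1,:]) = 46.0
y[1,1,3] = -7.0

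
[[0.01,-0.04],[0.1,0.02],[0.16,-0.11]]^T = [[0.01,  0.1,  0.16], [-0.04,  0.02,  -0.11]]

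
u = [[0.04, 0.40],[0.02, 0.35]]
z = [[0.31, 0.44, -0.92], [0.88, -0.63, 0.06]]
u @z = [[0.36, -0.23, -0.01], [0.31, -0.21, 0.00]]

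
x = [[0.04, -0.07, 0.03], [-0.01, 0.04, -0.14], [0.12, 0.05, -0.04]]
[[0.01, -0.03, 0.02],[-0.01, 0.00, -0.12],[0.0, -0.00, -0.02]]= x @ [[0.08, -0.14, 0.06], [-0.14, 0.31, 0.07], [0.06, 0.07, 0.85]]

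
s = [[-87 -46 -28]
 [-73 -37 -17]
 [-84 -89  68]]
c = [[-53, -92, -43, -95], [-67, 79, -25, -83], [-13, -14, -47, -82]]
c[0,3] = -95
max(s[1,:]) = -17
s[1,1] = -37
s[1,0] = -73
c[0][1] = -92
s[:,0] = [-87, -73, -84]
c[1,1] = 79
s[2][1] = -89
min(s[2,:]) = -89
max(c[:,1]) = 79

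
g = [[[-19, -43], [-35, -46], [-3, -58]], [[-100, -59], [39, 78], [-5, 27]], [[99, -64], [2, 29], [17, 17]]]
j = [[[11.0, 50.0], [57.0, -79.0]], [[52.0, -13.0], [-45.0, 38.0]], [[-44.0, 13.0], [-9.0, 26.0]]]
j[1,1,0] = -45.0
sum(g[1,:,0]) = -66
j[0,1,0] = 57.0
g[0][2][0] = -3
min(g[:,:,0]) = -100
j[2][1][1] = 26.0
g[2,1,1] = 29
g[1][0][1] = -59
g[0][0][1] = -43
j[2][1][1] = 26.0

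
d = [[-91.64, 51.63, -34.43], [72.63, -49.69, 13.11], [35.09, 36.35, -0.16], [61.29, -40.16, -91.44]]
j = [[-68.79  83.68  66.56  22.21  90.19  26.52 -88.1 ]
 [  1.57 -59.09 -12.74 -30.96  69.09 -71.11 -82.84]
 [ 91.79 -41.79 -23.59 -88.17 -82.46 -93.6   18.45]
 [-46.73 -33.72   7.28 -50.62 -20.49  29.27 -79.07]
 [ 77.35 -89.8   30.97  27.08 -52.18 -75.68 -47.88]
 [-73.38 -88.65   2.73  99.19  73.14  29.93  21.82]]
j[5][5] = 29.93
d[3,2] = -91.44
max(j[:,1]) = 83.68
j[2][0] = 91.79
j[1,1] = -59.09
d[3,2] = -91.44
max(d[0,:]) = 51.63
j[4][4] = -52.18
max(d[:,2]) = 13.11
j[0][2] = 66.56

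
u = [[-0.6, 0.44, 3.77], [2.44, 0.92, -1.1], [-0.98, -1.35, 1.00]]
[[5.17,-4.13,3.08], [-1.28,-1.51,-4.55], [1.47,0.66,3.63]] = u @ [[0.18,-0.87,-0.98], [-0.17,-0.71,-1.37], [1.42,-1.15,0.82]]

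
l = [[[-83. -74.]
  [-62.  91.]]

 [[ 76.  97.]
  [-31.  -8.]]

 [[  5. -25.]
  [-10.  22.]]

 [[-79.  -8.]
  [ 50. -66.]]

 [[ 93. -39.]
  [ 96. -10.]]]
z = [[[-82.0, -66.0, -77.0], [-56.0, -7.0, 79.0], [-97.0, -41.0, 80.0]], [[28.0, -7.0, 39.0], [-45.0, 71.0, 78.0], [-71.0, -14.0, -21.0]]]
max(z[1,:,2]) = 78.0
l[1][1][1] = -8.0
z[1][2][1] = -14.0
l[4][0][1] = -39.0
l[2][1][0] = -10.0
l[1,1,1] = -8.0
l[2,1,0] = -10.0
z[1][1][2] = 78.0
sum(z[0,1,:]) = 16.0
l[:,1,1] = [91.0, -8.0, 22.0, -66.0, -10.0]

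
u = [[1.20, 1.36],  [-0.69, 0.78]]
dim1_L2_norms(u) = [1.81, 1.04]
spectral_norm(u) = 1.82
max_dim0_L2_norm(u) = 1.57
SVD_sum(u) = [[1.12, 1.43],[0.12, 0.15]] + [[0.08, -0.07], [-0.81, 0.63]]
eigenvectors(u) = [[(0.81+0j), (0.81-0j)], [-0.13+0.57j, -0.13-0.57j]]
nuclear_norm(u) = 2.85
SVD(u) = [[-0.99, -0.10], [-0.10, 0.99]] @ diag([1.820414651756712, 1.0296555228179425]) @ [[-0.62, -0.79], [-0.79, 0.62]]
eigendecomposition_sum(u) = [[(0.6+0.36j), (0.68-0.71j)], [-0.34+0.36j, 0.39+0.58j]] + [[(0.6-0.36j),0.68+0.71j], [(-0.34-0.36j),0.39-0.58j]]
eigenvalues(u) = [(0.99+0.95j), (0.99-0.95j)]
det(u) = 1.87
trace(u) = 1.98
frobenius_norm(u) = 2.09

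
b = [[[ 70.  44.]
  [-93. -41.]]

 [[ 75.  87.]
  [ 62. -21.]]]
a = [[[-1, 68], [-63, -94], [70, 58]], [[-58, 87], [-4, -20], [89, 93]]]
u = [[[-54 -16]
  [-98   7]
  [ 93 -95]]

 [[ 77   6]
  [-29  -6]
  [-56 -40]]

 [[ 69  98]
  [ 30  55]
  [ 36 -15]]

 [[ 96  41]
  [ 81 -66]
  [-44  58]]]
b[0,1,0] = -93.0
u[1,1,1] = -6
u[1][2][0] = -56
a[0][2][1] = 58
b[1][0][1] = 87.0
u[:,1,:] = [[-98, 7], [-29, -6], [30, 55], [81, -66]]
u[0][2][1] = -95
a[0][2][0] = 70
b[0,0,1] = 44.0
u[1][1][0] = -29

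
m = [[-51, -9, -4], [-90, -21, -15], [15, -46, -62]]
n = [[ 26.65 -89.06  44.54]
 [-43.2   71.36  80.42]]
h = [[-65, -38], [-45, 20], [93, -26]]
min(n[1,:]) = -43.2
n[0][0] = 26.65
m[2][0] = 15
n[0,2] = 44.54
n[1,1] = 71.36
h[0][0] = -65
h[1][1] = 20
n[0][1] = -89.06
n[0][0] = 26.65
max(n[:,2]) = 80.42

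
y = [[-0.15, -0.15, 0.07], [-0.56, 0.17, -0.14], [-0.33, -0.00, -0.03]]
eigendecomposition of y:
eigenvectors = [[-0.45,  -0.27,  -0.07],  [-0.7,  0.92,  0.48],  [-0.55,  0.28,  0.88]]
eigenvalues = [-0.3, 0.29, -0.0]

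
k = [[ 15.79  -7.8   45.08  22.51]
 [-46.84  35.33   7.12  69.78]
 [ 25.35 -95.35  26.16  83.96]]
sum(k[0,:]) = 75.58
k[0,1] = -7.8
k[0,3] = 22.51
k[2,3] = 83.96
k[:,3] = [22.51, 69.78, 83.96]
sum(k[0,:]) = 75.58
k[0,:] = [15.79, -7.8, 45.08, 22.51]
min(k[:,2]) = 7.12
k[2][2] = 26.16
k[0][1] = -7.8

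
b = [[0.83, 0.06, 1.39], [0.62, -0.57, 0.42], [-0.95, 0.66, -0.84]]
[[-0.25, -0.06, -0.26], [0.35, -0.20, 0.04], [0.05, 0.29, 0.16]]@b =[[0.0, -0.15, -0.15], [0.13, 0.16, 0.37], [0.07, -0.06, 0.06]]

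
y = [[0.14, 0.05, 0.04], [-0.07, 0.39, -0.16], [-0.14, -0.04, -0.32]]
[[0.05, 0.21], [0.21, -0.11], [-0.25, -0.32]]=y@[[-0.16, 1.33], [0.81, 0.12], [0.74, 0.41]]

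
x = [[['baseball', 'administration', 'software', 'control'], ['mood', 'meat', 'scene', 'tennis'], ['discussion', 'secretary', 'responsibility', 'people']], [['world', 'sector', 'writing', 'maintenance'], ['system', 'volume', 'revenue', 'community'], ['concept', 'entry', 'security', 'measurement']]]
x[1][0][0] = 'world'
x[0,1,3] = 'tennis'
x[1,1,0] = 'system'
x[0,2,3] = 'people'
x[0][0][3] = 'control'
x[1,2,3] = 'measurement'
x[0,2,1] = 'secretary'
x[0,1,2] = 'scene'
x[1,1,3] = 'community'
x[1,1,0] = 'system'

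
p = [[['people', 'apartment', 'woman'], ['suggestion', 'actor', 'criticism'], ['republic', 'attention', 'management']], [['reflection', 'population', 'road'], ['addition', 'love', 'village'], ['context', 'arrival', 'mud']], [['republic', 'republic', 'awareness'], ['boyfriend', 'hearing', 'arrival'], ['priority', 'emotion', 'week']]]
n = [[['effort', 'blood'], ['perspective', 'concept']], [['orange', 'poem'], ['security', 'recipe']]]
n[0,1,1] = 'concept'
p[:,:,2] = [['woman', 'criticism', 'management'], ['road', 'village', 'mud'], ['awareness', 'arrival', 'week']]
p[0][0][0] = 'people'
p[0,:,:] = [['people', 'apartment', 'woman'], ['suggestion', 'actor', 'criticism'], ['republic', 'attention', 'management']]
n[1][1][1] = 'recipe'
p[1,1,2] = 'village'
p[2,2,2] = 'week'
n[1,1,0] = 'security'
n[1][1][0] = 'security'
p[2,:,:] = [['republic', 'republic', 'awareness'], ['boyfriend', 'hearing', 'arrival'], ['priority', 'emotion', 'week']]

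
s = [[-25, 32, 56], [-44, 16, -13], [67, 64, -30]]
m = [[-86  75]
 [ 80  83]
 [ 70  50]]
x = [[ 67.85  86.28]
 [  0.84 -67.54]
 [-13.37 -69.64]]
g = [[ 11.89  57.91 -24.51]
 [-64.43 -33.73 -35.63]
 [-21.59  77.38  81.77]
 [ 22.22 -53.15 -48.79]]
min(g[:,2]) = -48.79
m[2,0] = 70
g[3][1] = -53.15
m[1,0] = 80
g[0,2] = -24.51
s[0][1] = 32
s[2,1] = 64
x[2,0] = -13.37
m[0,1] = 75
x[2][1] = -69.64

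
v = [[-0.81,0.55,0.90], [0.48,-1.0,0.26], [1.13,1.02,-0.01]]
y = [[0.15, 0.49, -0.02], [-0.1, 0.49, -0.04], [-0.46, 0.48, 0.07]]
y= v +[[0.96, -0.06, -0.92], [-0.58, 1.49, -0.3], [-1.59, -0.54, 0.08]]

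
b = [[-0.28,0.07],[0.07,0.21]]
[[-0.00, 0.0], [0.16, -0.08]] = b@[[0.19, -0.1], [0.69, -0.36]]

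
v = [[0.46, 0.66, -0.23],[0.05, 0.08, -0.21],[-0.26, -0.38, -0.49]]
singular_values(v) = [0.93, 0.58, 0.01]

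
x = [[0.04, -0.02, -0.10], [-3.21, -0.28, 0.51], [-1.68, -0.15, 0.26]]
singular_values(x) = [3.68, 0.1, 0.0]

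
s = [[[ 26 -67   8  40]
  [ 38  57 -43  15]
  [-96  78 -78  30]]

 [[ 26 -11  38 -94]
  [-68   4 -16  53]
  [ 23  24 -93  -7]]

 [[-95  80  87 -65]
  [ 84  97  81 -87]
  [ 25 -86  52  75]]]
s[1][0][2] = 38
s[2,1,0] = 84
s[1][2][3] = -7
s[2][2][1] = -86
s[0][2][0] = -96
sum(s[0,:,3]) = 85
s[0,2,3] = 30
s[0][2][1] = 78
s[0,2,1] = 78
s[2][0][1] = 80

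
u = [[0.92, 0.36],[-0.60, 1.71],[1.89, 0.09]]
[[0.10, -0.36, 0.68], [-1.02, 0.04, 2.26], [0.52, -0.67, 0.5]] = u@[[0.30,  -0.35,  0.2], [-0.49,  -0.1,  1.39]]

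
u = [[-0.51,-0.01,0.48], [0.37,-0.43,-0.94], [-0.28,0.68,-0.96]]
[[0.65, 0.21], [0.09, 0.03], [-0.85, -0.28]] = u @ [[-1.11, -0.36], [-1.49, -0.49], [0.15, 0.05]]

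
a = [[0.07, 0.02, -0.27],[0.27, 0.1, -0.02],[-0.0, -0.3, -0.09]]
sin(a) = [[0.07, 0.02, -0.27], [0.27, 0.1, -0.02], [0.0, -0.3, -0.09]]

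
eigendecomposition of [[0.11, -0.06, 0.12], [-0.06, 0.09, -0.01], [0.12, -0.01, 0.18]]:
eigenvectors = [[-0.61, 0.76, -0.23], [0.23, 0.45, 0.86], [-0.75, -0.48, 0.45]]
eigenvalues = [0.28, -0.0, 0.1]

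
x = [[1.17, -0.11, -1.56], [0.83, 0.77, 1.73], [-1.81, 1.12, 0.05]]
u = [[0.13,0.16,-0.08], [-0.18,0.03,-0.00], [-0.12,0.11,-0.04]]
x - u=[[1.04,-0.27,-1.48], [1.01,0.74,1.73], [-1.69,1.01,0.09]]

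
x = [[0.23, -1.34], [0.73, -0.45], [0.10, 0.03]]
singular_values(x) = [1.5, 0.59]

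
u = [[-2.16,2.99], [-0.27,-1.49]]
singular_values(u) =[3.85, 1.05]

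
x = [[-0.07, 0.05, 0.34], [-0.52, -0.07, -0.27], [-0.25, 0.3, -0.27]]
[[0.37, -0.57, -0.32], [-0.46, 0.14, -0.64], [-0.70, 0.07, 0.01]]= x@[[0.34, 0.58, 1.52], [-0.9, -0.62, 0.65], [1.28, -1.47, -0.73]]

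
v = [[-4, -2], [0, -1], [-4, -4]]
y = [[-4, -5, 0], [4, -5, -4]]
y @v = [[16, 13], [0, 13]]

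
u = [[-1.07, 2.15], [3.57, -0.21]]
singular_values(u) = [3.85, 1.94]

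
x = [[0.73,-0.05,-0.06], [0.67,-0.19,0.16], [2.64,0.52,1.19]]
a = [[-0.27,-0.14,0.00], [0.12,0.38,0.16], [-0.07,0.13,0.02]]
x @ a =[[-0.20,-0.13,-0.01], [-0.21,-0.15,-0.03], [-0.73,-0.02,0.11]]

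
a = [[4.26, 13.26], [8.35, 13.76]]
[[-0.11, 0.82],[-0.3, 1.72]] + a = [[4.15, 14.08], [8.05, 15.48]]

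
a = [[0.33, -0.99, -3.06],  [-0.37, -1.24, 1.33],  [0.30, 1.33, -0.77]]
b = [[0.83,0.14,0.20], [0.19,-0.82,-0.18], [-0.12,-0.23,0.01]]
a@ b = [[0.45,  1.56,  0.21], [-0.70,  0.66,  0.16], [0.59,  -0.87,  -0.19]]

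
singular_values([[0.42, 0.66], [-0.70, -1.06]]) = [1.49, 0.01]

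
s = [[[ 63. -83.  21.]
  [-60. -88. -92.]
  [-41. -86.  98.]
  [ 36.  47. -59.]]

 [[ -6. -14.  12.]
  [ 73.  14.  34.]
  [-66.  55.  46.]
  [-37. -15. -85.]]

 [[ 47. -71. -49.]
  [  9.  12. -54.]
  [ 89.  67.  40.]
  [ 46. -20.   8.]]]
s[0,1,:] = [-60.0, -88.0, -92.0]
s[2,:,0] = [47.0, 9.0, 89.0, 46.0]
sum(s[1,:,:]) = 11.0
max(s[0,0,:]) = 63.0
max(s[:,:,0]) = 89.0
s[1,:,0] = [-6.0, 73.0, -66.0, -37.0]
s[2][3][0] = 46.0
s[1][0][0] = -6.0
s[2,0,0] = 47.0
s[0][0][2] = 21.0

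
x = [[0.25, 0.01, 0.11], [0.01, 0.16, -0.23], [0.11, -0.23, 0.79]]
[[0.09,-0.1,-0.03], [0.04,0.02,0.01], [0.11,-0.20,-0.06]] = x@ [[0.21, -0.27, -0.07], [0.70, -0.23, -0.01], [0.31, -0.28, -0.07]]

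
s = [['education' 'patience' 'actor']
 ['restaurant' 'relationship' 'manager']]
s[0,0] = 'education'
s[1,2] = 'manager'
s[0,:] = ['education', 'patience', 'actor']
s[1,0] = 'restaurant'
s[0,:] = ['education', 'patience', 'actor']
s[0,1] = 'patience'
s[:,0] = ['education', 'restaurant']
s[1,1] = 'relationship'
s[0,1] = 'patience'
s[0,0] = 'education'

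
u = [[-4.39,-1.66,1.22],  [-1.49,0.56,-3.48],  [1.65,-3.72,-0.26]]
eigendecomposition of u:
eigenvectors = [[0.23, -0.96, -0.11], [-0.71, -0.09, 0.63], [0.66, 0.27, 0.77]]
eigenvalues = [4.29, -4.89, -3.49]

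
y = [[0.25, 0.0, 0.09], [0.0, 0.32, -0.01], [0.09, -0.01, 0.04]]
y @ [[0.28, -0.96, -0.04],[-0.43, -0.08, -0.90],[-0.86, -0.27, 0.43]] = [[-0.01, -0.26, 0.03], [-0.13, -0.02, -0.29], [-0.00, -0.1, 0.02]]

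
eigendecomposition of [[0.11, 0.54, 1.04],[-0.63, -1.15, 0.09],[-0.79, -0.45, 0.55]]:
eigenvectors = [[(-0.78+0j), -0.78-0.00j, 0.51+0.00j], [0.24-0.19j, 0.24+0.19j, (-0.86+0j)], [(-0.15-0.53j), -0.15+0.53j, (0.01+0j)]]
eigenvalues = [(0.14+0.84j), (0.14-0.84j), (-0.78+0j)]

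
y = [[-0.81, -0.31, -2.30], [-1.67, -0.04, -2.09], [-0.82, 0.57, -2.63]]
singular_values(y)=[4.49, 0.83, 0.55]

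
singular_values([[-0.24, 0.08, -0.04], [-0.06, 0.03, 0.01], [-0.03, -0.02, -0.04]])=[0.27, 0.05, 0.0]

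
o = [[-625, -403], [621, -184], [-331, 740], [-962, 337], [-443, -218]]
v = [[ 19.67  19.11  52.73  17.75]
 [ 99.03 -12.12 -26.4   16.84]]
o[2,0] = -331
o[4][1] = -218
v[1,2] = -26.4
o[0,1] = -403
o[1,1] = -184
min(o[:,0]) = -962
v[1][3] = 16.84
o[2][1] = 740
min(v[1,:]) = -26.4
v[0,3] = 17.75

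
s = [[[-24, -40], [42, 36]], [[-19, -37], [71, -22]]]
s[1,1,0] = 71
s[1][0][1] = -37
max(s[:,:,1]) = 36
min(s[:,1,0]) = 42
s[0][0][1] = -40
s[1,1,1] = -22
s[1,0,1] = -37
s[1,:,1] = [-37, -22]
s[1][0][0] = -19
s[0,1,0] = 42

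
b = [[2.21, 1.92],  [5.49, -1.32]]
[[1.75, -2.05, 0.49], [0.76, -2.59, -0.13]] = b @ [[0.28, -0.57, 0.03], [0.59, -0.41, 0.22]]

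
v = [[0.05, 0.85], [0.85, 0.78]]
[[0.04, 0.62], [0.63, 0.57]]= v @ [[0.74,-0.00], [-0.00,0.73]]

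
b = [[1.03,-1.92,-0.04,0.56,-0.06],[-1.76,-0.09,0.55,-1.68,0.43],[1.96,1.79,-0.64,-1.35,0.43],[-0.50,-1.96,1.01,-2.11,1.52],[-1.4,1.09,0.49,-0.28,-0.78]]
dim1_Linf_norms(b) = [1.92, 1.76, 1.96, 2.11, 1.4]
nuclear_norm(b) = 11.28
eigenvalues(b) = [(2.55+0j), (-3.39+0j), (-1.49+0j), (-0.13+0.76j), (-0.13-0.76j)]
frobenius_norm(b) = 6.07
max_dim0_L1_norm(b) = 6.85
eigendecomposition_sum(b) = [[1.41+0.00j, -1.56-0.00j, (-0.04-0j), 0.74+0.00j, (0.1+0j)], [-1.09-0.00j, 1.19+0.00j, 0.03+0.00j, -0.56-0.00j, (-0.08-0j)], [(0.12+0j), -0.13-0.00j, -0.00-0.00j, 0.06+0.00j, (0.01+0j)], [(0.03+0j), -0.03-0.00j, (-0-0j), 0.01+0.00j, 0j], [-0.93-0.00j, 1.03+0.00j, (0.02+0j), (-0.49-0j), -0.07-0.00j]] + [[(-0.15+0j), -0.32+0.00j, 0.11-0.00j, -0.21-0.00j, (0.15+0j)], [-0.72+0.00j, -1.51+0.00j, (0.52-0j), (-0.97-0j), 0.71+0.00j], [(-0.04+0j), (-0.09+0j), 0.03-0.00j, (-0.06-0j), (0.04+0j)], [(-1.24+0j), (-2.6+0j), 0.90-0.00j, -1.66-0.00j, 1.22+0.00j], [0.09-0.00j, (0.2-0j), (-0.07+0j), 0.12+0.00j, -0.09-0.00j]] + [[-0.13-0.00j, -0.08-0.00j, 0.04-0.00j, (0.05+0j), (-0.1-0j)], [-0.09-0.00j, -0.05-0.00j, 0.03-0.00j, 0.04+0.00j, (-0.07-0j)], [1.43+0.00j, (0.85+0j), (-0.43+0j), (-0.57-0j), 1.10+0.00j], [(0.27+0j), (0.16+0j), -0.08+0.00j, (-0.11-0j), (0.21+0j)], [-0.99-0.00j, -0.59-0.00j, 0.30-0.00j, (0.4+0j), (-0.76-0j)]] + [[(-0.05+0.11j), 0.02+0.18j, -0.08+0.02j, -0.01-0.12j, -0.11-0.04j],[(0.07+0.07j), 0.14+0.04j, (-0.01+0.06j), (-0.09-0.03j), (-0.07+0.06j)],[(0.23+0.39j), 0.58+0.33j, (-0.12+0.26j), -0.39-0.24j, (-0.36+0.23j)],[0.22-0.04j, 0.25-0.21j, (0.1+0.1j), -0.17+0.14j, 0.04+0.20j],[(0.22-0.07j), 0.23-0.25j, (0.12+0.09j), -0.16+0.17j, 0.07+0.20j]] + [[-0.05-0.11j, (0.02-0.18j), (-0.08-0.02j), (-0.01+0.12j), -0.11+0.04j], [0.07-0.07j, (0.14-0.04j), -0.01-0.06j, -0.09+0.03j, -0.07-0.06j], [0.23-0.39j, (0.58-0.33j), (-0.12-0.26j), -0.39+0.24j, (-0.36-0.23j)], [0.22+0.04j, 0.25+0.21j, (0.1-0.1j), (-0.17-0.14j), 0.04-0.20j], [(0.22+0.07j), 0.23+0.25j, 0.12-0.09j, (-0.16-0.17j), (0.07-0.2j)]]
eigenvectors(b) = [[0.70+0.00j, -0.11+0.00j, 0.07+0.00j, 0.13+0.18j, (0.13-0.18j)], [(-0.54+0j), (-0.5+0j), (0.05+0j), 0.17-0.04j, 0.17+0.04j], [(0.06+0j), (-0.03+0j), -0.81+0.00j, (0.79+0j), (0.79-0j)], [0.01+0.00j, (-0.86+0j), (-0.16+0j), 0.14-0.36j, 0.14+0.36j], [(-0.46+0j), 0.06+0.00j, (0.56+0j), 0.09-0.39j, (0.09+0.39j)]]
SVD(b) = [[0.08, -0.66, -0.02, -0.67, 0.33], [0.5, 0.45, 0.02, -0.02, 0.74], [-0.33, 0.27, -0.87, -0.24, 0.08], [0.8, -0.12, -0.38, -0.01, -0.46], [0.02, 0.52, 0.32, -0.70, -0.36]] @ diag([4.042803368564098, 3.3126738150385306, 3.0243140598626996, 0.563329236351733, 0.33409243791651577]) @ [[-0.46, -0.57, 0.32, -0.51, 0.31], [-0.49, 0.76, 0.07, -0.42, -0.07], [-0.67, -0.15, 0.11, 0.61, -0.39], [-0.24, 0.15, -0.32, 0.36, 0.83], [-0.21, -0.22, -0.88, -0.27, -0.24]]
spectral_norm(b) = 4.04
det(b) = 7.62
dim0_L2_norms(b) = [3.2, 3.45, 1.4, 3.08, 1.81]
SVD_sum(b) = [[-0.14,-0.18,0.10,-0.16,0.10], [-0.94,-1.16,0.65,-1.03,0.64], [0.61,0.76,-0.42,0.67,-0.41], [-1.49,-1.85,1.03,-1.63,1.01], [-0.03,-0.04,0.02,-0.04,0.02]] + [[1.07, -1.67, -0.16, 0.91, 0.16], [-0.73, 1.14, 0.11, -0.62, -0.11], [-0.43, 0.67, 0.06, -0.37, -0.06], [0.2, -0.31, -0.03, 0.17, 0.03], [-0.84, 1.31, 0.12, -0.72, -0.13]] + [[0.03, 0.01, -0.01, -0.03, 0.02], [-0.04, -0.01, 0.01, 0.04, -0.03], [1.76, 0.38, -0.3, -1.59, 1.03], [0.76, 0.17, -0.13, -0.69, 0.44], [-0.65, -0.14, 0.11, 0.59, -0.38]] + [[0.09, -0.06, 0.12, -0.14, -0.31], [0.0, -0.0, 0.00, -0.00, -0.01], [0.03, -0.02, 0.04, -0.05, -0.11], [0.00, -0.00, 0.0, -0.0, -0.0], [0.1, -0.06, 0.13, -0.14, -0.33]] + [[-0.02,-0.02,-0.10,-0.03,-0.03],[-0.05,-0.05,-0.22,-0.07,-0.06],[-0.01,-0.01,-0.02,-0.01,-0.01],[0.03,0.03,0.13,0.04,0.04],[0.02,0.03,0.11,0.03,0.03]]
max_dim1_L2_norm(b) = 3.45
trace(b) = -2.59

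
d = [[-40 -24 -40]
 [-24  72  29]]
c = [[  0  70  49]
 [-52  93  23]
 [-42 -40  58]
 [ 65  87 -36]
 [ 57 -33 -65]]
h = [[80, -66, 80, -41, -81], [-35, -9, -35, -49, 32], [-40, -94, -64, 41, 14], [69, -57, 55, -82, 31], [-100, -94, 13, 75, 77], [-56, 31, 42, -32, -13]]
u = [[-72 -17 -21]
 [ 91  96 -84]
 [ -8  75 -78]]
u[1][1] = 96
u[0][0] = -72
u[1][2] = -84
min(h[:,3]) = -82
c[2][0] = -42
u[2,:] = [-8, 75, -78]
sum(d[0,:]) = -104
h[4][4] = 77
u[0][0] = -72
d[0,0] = -40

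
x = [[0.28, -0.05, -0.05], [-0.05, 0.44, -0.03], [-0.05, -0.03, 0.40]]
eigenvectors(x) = [[-0.9, -0.41, 0.17], [-0.28, 0.24, -0.93], [-0.34, 0.88, 0.33]]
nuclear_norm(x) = 1.12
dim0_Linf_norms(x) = [0.28, 0.44, 0.4]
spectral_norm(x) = 0.46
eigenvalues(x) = [0.25, 0.42, 0.46]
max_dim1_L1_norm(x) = 0.52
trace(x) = 1.12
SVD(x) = [[0.17, -0.41, -0.9], [-0.93, 0.24, -0.28], [0.33, 0.88, -0.34]] @ diag([0.4595829748379943, 0.4153794162897894, 0.24503760887221607]) @ [[0.17, -0.93, 0.33], [-0.41, 0.24, 0.88], [-0.90, -0.28, -0.34]]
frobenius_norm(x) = 0.67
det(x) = 0.05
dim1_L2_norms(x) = [0.29, 0.44, 0.4]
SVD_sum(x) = [[0.01, -0.07, 0.03], [-0.07, 0.40, -0.14], [0.03, -0.14, 0.05]] + [[0.07, -0.04, -0.15],[-0.04, 0.02, 0.09],[-0.15, 0.09, 0.32]] + [[0.2, 0.06, 0.08], [0.06, 0.02, 0.02], [0.08, 0.02, 0.03]]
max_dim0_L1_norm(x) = 0.52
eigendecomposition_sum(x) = [[0.20, 0.06, 0.08], [0.06, 0.02, 0.02], [0.08, 0.02, 0.03]] + [[0.07,-0.04,-0.15], [-0.04,0.02,0.09], [-0.15,0.09,0.32]] + [[0.01, -0.07, 0.03], [-0.07, 0.4, -0.14], [0.03, -0.14, 0.05]]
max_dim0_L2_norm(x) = 0.44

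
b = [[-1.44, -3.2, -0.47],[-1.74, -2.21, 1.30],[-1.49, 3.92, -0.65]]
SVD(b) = [[-0.58, 0.39, -0.71], [-0.45, 0.57, 0.68], [0.68, 0.72, -0.15]] @ diag([5.5966723591772185, 2.652612154890727, 1.3364532388930386]) @ [[0.11, 0.98, -0.14],[-0.99, 0.12, 0.03],[0.05, 0.13, 0.99]]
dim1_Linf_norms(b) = [3.2, 2.21, 3.92]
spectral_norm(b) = 5.60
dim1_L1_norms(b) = [5.11, 5.25, 6.06]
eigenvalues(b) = [2.24, -1.91, -4.63]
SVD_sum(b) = [[-0.36, -3.2, 0.44],[-0.28, -2.51, 0.34],[0.42, 3.72, -0.51]] + [[-1.03, 0.12, 0.03], [-1.50, 0.18, 0.05], [-1.90, 0.22, 0.06]] + [[-0.05, -0.12, -0.94], [0.04, 0.12, 0.9], [-0.01, -0.03, -0.20]]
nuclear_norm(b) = 9.59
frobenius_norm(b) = 6.34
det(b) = 19.84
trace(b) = -4.30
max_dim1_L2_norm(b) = 4.24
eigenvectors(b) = [[-0.46, 0.6, -0.61], [0.41, -0.03, -0.67], [0.79, 0.80, 0.43]]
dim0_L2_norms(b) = [2.71, 5.52, 1.53]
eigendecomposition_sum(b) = [[0.61, -0.87, -0.49], [-0.55, 0.78, 0.44], [-1.06, 1.51, 0.85]] + [[-0.93, 0.37, -0.73], [0.04, -0.02, 0.03], [-1.23, 0.49, -0.97]] + [[-1.12,-2.70,0.75], [-1.24,-2.97,0.83], [0.80,1.92,-0.53]]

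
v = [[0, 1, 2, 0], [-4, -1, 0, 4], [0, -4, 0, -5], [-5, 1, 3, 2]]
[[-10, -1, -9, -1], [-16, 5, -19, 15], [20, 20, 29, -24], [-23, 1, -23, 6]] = v @ [[0, 0, 0, 0], [0, -5, -1, 1], [-5, 2, -4, -1], [-4, 0, -5, 4]]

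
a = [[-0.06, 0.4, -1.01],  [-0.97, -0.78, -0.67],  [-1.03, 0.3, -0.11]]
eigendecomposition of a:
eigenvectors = [[(-0.69+0j),(0.06-0.38j),0.06+0.38j], [0.11+0.00j,(0.84+0j),0.84-0.00j], [0.72+0.00j,0.11-0.37j,(0.11+0.37j)]]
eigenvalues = [(0.93+0j), (-0.94+0.74j), (-0.94-0.74j)]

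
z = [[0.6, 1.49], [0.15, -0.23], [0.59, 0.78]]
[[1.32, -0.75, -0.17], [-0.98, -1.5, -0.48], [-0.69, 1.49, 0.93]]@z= [[0.58, 2.01], [-1.10, -1.49], [0.36, -0.65]]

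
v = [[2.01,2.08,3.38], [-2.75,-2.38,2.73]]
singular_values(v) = [4.64, 4.35]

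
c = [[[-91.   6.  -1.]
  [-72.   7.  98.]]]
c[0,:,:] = [[-91.0, 6.0, -1.0], [-72.0, 7.0, 98.0]]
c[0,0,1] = 6.0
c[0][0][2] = -1.0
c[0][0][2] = -1.0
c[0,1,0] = -72.0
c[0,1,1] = 7.0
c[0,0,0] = -91.0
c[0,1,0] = -72.0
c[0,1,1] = 7.0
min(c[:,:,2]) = -1.0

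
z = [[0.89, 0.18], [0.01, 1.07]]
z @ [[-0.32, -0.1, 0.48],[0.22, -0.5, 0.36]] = [[-0.25, -0.18, 0.49], [0.23, -0.54, 0.39]]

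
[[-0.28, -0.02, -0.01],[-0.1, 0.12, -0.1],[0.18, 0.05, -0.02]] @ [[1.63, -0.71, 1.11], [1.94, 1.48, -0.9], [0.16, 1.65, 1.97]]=[[-0.50,0.15,-0.31], [0.05,0.08,-0.42], [0.39,-0.09,0.12]]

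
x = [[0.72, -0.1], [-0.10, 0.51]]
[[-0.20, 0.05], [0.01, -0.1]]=x @ [[-0.29, 0.04], [-0.04, -0.19]]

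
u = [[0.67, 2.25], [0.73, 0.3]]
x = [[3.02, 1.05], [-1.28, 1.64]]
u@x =[[-0.86,4.39], [1.82,1.26]]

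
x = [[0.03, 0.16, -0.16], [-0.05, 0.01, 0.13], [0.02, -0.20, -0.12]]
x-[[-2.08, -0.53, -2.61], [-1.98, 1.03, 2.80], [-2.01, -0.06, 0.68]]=[[2.11,0.69,2.45],[1.93,-1.02,-2.67],[2.03,-0.14,-0.80]]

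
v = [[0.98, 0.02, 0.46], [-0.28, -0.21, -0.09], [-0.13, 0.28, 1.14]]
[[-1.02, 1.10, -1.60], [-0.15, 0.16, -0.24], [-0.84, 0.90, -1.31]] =v@[[-0.49, 0.53, -0.77], [1.91, -2.07, 3.0], [-1.26, 1.36, -1.97]]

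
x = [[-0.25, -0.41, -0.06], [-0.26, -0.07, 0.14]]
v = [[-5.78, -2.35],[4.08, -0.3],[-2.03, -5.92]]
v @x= [[2.06, 2.53, 0.02], [-0.94, -1.65, -0.29], [2.05, 1.25, -0.71]]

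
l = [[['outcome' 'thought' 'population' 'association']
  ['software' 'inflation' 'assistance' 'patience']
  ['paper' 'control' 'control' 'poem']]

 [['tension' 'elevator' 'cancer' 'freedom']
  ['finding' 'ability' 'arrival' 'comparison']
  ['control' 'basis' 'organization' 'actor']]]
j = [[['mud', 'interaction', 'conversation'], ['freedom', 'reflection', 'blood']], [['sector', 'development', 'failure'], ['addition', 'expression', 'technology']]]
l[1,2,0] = 'control'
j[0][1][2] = 'blood'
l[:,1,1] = ['inflation', 'ability']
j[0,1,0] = 'freedom'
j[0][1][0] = 'freedom'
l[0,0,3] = 'association'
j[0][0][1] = 'interaction'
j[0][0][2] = 'conversation'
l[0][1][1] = 'inflation'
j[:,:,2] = [['conversation', 'blood'], ['failure', 'technology']]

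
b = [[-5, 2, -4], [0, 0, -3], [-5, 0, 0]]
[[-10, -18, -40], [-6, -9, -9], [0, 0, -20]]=b @ [[0, 0, 4], [-1, -3, -4], [2, 3, 3]]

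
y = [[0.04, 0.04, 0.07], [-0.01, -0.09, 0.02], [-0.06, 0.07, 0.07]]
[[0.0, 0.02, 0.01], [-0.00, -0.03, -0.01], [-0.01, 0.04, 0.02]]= y@[[0.15, -0.02, -0.02],  [-0.02, 0.37, 0.14],  [-0.02, 0.14, 0.08]]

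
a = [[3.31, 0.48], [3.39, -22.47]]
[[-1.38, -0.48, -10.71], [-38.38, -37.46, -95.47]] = a@[[-0.65, -0.38, -3.77], [1.61, 1.61, 3.68]]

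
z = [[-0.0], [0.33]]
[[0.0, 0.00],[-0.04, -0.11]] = z @[[-0.11, -0.34]]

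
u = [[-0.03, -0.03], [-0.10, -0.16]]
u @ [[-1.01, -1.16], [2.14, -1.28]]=[[-0.03, 0.07], [-0.24, 0.32]]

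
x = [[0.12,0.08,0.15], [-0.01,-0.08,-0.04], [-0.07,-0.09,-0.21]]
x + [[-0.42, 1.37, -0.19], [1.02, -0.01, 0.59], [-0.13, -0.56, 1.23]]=[[-0.3, 1.45, -0.04], [1.01, -0.09, 0.55], [-0.20, -0.65, 1.02]]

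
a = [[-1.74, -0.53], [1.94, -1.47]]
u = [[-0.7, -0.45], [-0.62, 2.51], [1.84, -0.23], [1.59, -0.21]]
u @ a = [[0.34, 1.03], [5.95, -3.36], [-3.65, -0.64], [-3.17, -0.53]]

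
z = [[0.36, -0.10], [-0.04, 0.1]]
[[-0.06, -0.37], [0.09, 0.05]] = z @[[0.11, -0.99], [0.99, 0.11]]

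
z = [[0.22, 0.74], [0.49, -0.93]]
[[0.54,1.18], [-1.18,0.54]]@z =[[0.7, -0.7], [0.01, -1.38]]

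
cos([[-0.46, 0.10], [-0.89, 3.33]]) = [[0.92, -0.05], [0.45, -1.0]]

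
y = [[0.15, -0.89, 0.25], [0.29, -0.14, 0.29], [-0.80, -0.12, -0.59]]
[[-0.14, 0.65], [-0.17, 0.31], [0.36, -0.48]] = y @ [[-0.14,0.35], [0.02,-0.54], [-0.42,0.45]]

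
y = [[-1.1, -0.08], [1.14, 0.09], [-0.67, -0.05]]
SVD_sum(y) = [[-1.10, -0.08],[1.14, 0.09],[-0.67, -0.05]] + [[-0.0, 0.00],[-0.0, 0.00],[-0.0, 0.0]]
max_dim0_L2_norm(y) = 1.72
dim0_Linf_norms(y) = [1.14, 0.09]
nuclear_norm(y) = 1.73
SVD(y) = [[-0.64, -0.67], [0.66, -0.73], [-0.39, -0.15]] @ diag([1.7249565890793461, 0.004976524062778898]) @ [[1.0, 0.08],  [0.08, -1.0]]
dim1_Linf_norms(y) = [1.1, 1.14, 0.67]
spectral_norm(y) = 1.72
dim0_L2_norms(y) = [1.72, 0.13]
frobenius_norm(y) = 1.72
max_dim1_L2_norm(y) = 1.14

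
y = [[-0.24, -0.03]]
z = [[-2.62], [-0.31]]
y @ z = [[0.64]]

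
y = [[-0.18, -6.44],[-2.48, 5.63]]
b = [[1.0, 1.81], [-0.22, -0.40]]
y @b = [[1.24, 2.25], [-3.72, -6.74]]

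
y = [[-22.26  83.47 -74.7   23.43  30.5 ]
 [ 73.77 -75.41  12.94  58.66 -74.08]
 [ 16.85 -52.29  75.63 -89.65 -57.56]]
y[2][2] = 75.63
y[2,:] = [16.85, -52.29, 75.63, -89.65, -57.56]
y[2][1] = -52.29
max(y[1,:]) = 73.77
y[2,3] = -89.65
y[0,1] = 83.47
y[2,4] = -57.56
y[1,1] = -75.41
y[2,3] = -89.65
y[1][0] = 73.77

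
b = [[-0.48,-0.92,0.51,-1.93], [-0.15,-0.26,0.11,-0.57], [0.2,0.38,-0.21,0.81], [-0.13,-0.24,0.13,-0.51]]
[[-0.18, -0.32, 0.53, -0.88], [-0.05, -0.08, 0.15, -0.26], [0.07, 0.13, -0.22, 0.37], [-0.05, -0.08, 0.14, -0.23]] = b@[[0.58,  -0.11,  -0.11,  -0.03], [-0.11,  0.64,  -0.14,  -0.15], [-0.11,  -0.14,  0.15,  -0.14], [-0.03,  -0.15,  -0.14,  0.5]]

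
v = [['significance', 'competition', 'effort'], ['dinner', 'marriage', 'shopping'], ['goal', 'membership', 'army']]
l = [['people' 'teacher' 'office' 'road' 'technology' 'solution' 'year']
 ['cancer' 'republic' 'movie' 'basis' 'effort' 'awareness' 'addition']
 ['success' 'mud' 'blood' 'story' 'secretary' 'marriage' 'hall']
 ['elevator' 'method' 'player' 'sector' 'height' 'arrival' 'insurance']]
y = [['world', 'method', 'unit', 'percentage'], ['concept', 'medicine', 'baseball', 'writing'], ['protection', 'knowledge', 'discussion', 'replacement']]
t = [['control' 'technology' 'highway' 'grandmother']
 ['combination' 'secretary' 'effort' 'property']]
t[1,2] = 'effort'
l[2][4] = 'secretary'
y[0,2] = 'unit'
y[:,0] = ['world', 'concept', 'protection']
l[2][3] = 'story'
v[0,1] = 'competition'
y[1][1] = 'medicine'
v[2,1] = 'membership'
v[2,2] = 'army'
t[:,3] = ['grandmother', 'property']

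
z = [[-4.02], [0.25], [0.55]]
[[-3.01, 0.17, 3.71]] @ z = [[14.18]]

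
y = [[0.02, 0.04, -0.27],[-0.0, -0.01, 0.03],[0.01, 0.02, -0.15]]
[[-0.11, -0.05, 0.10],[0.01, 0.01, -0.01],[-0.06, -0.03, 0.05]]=y @ [[0.21, 0.06, -0.17], [0.13, 0.14, -0.14], [0.44, 0.22, -0.39]]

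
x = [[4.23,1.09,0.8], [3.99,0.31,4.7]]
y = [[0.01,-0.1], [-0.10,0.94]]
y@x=[[-0.36, -0.02, -0.46],  [3.33, 0.18, 4.34]]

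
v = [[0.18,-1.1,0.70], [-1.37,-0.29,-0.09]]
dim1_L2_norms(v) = [1.32, 1.4]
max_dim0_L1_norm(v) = 1.55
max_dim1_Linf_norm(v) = 1.37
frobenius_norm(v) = 1.92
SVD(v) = [[0.04, 1.0],  [1.00, -0.04]] @ diag([1.4033790338516252, 1.3160650771696967]) @ [[-0.97, -0.24, -0.04], [0.18, -0.83, 0.53]]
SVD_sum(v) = [[-0.05, -0.01, -0.00],[-1.36, -0.33, -0.06]] + [[0.23,-1.09,0.70], [-0.01,0.04,-0.03]]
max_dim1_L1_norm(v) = 1.98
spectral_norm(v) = 1.40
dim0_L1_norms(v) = [1.55, 1.39, 0.79]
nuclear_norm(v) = 2.72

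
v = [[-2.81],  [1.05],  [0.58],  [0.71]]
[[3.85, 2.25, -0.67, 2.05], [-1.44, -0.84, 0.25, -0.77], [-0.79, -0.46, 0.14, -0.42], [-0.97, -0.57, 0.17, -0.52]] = v@ [[-1.37, -0.80, 0.24, -0.73]]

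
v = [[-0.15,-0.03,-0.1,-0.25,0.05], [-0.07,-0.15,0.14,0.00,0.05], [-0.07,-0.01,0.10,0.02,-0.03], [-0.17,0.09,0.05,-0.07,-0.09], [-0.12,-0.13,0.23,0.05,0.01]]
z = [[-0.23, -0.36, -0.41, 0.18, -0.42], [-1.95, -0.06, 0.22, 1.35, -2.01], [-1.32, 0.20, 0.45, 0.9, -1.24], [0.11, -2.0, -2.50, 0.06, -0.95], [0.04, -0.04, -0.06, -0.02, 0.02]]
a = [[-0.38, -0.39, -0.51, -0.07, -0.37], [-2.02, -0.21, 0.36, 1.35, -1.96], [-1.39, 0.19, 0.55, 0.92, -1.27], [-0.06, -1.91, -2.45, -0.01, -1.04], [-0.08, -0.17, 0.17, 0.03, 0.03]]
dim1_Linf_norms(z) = [0.42, 2.01, 1.32, 2.5, 0.06]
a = v + z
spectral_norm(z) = 3.82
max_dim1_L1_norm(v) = 0.58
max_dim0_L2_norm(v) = 0.31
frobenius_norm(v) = 0.55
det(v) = 0.00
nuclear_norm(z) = 7.18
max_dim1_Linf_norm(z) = 2.5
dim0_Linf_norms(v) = [0.17, 0.15, 0.23, 0.25, 0.09]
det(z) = -0.00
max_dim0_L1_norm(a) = 4.67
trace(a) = -0.02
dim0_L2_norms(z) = [2.37, 2.04, 2.58, 1.63, 2.58]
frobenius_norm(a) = 5.11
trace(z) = 0.24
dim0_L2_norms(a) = [2.48, 1.98, 2.59, 1.64, 2.58]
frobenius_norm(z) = 5.08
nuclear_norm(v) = 0.94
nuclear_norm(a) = 7.73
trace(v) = -0.26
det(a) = -0.02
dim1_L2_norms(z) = [0.75, 3.12, 2.08, 3.34, 0.09]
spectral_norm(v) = 0.38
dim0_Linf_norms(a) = [2.02, 1.91, 2.45, 1.35, 1.96]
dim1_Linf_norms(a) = [0.51, 2.02, 1.39, 2.45, 0.17]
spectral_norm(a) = 3.89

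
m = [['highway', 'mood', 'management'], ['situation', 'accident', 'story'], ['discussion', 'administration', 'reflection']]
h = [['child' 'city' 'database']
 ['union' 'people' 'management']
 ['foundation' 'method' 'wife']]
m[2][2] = 'reflection'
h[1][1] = 'people'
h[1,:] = ['union', 'people', 'management']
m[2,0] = 'discussion'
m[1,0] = 'situation'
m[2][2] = 'reflection'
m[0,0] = 'highway'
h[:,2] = ['database', 'management', 'wife']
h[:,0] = ['child', 'union', 'foundation']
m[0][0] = 'highway'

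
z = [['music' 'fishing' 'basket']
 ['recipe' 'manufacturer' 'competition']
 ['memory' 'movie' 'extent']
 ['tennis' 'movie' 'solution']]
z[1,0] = 'recipe'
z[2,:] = ['memory', 'movie', 'extent']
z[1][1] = 'manufacturer'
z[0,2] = 'basket'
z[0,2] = 'basket'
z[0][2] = 'basket'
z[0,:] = ['music', 'fishing', 'basket']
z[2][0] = 'memory'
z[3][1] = 'movie'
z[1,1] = 'manufacturer'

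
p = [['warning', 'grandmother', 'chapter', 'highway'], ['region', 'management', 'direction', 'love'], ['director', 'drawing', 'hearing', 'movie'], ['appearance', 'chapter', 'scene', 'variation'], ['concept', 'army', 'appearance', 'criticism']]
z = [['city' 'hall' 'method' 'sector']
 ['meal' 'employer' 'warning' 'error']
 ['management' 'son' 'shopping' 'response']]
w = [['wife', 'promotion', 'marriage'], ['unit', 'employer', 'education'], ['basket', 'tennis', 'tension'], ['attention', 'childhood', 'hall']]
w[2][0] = 'basket'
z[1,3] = 'error'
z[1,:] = ['meal', 'employer', 'warning', 'error']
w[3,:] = ['attention', 'childhood', 'hall']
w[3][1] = 'childhood'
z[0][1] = 'hall'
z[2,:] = ['management', 'son', 'shopping', 'response']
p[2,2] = 'hearing'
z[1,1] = 'employer'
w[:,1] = ['promotion', 'employer', 'tennis', 'childhood']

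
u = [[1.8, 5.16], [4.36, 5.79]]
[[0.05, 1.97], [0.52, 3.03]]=u@[[0.20, 0.35], [-0.06, 0.26]]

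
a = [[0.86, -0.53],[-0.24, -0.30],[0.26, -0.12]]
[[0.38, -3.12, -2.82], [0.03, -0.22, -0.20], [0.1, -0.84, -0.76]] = a @ [[0.26,-2.12,-1.92], [-0.30,2.44,2.21]]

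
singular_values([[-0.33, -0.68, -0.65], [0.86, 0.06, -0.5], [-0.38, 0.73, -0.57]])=[1.0, 1.0, 1.0]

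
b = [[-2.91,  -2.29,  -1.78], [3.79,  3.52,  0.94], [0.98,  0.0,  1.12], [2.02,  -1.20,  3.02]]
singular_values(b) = [6.95, 3.59, 0.35]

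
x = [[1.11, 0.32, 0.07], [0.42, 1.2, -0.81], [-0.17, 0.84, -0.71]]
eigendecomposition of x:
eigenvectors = [[0.73, 0.3, -0.21],  [0.66, -0.68, 0.58],  [0.20, -0.67, 0.78]]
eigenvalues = [1.42, 0.22, -0.04]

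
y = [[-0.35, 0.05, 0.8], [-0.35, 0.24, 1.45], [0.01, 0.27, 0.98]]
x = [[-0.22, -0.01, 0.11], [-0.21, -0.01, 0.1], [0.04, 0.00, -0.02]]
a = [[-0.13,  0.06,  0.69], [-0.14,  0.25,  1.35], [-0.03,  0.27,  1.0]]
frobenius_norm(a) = 1.86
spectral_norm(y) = 2.00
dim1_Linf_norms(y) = [0.8, 1.45, 0.98]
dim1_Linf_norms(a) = [0.69, 1.35, 1.0]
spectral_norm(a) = 1.86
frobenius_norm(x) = 0.34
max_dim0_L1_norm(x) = 0.47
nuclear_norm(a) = 2.00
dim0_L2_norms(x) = [0.31, 0.01, 0.15]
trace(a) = 1.12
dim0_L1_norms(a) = [0.3, 0.58, 3.04]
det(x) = 0.00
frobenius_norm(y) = 2.02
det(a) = -0.00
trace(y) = 0.87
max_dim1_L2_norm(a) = 1.38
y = x + a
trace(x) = -0.25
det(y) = -0.00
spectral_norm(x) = 0.34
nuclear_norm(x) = 0.35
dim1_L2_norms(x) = [0.25, 0.23, 0.04]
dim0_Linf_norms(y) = [0.35, 0.27, 1.45]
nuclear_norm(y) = 2.32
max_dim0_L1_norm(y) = 3.23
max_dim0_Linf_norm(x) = 0.22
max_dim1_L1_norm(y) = 2.04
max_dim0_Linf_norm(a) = 1.35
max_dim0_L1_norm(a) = 3.04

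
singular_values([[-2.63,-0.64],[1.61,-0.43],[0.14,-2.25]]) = [3.11, 2.35]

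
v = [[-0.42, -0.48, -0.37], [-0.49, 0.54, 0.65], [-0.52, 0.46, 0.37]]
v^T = [[-0.42, -0.49, -0.52], [-0.48, 0.54, 0.46], [-0.37, 0.65, 0.37]]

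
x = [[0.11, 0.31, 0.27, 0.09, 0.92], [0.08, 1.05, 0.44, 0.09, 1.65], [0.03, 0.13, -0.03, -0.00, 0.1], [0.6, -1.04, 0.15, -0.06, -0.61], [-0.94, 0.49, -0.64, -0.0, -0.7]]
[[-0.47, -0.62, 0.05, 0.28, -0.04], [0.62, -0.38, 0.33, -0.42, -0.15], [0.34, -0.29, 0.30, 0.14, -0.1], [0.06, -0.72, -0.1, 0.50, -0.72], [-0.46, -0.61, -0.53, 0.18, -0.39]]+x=[[-0.36, -0.31, 0.32, 0.37, 0.88], [0.70, 0.67, 0.77, -0.33, 1.50], [0.37, -0.16, 0.27, 0.14, 0.00], [0.66, -1.76, 0.05, 0.44, -1.33], [-1.40, -0.12, -1.17, 0.18, -1.09]]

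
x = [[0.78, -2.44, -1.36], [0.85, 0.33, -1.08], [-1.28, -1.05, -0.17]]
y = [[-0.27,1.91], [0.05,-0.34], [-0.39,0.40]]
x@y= [[0.20, 1.78], [0.21, 1.08], [0.36, -2.16]]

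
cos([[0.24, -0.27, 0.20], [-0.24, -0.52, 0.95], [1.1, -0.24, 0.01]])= [[0.83,-0.01,0.1], [-0.54,0.95,0.25], [-0.17,0.09,1.00]]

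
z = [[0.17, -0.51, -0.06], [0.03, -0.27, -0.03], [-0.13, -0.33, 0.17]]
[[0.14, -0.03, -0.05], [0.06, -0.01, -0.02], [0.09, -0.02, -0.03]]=z @[[0.20, -0.04, -0.05], [-0.23, 0.05, 0.08], [0.23, -0.05, -0.06]]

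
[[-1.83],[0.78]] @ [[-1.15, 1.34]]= [[2.1, -2.45], [-0.9, 1.05]]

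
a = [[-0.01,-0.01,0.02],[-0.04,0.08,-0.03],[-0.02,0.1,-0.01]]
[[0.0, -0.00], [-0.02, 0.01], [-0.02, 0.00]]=a @[[0.06, 0.07], [-0.13, 0.04], [0.15, -0.16]]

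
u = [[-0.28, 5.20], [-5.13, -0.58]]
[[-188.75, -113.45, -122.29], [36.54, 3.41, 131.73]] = u @ [[-3.0,  1.79,  -22.88], [-36.46,  -21.72,  -24.75]]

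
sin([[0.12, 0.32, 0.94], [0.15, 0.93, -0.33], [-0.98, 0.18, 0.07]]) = [[0.14,0.29,1.11], [0.09,0.79,-0.36], [-1.14,0.24,0.1]]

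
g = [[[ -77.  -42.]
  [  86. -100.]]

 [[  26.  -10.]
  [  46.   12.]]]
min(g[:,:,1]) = -100.0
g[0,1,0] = 86.0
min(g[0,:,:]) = -100.0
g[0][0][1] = -42.0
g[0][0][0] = -77.0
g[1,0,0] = 26.0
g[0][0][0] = -77.0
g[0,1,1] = -100.0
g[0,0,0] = -77.0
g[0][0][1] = -42.0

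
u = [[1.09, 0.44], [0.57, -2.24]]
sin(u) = [[0.88, 0.21], [0.27, -0.7]]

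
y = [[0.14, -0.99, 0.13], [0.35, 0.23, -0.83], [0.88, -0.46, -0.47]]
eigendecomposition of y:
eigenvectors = [[(-0.26-0.48j), (-0.26+0.48j), (0.68+0j)],  [-0.51-0.15j, (-0.51+0.15j), (-0.41+0j)],  [-0.65+0.00j, -0.65-0.00j, (0.6+0j)]]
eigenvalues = [(-0.48+0.54j), (-0.48-0.54j), (0.85+0j)]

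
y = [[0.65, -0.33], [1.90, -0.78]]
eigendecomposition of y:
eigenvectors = [[0.35+0.17j, (0.35-0.17j)], [0.92+0.00j, 0.92-0.00j]]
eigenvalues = [(-0.06+0.34j), (-0.06-0.34j)]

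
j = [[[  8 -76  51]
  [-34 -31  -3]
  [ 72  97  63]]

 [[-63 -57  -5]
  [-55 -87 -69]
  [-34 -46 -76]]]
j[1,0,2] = -5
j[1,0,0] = -63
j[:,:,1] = [[-76, -31, 97], [-57, -87, -46]]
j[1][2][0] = -34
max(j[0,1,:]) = -3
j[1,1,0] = -55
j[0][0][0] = 8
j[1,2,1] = -46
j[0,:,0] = [8, -34, 72]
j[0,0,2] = 51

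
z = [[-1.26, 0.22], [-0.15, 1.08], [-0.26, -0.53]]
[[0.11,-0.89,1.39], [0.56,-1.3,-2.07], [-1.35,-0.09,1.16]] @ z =[[-0.37, -1.67], [0.03, -0.18], [1.41, -1.01]]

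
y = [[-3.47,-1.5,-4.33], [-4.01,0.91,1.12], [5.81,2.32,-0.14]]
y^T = [[-3.47, -4.01, 5.81],[-1.50, 0.91, 2.32],[-4.33, 1.12, -0.14]]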